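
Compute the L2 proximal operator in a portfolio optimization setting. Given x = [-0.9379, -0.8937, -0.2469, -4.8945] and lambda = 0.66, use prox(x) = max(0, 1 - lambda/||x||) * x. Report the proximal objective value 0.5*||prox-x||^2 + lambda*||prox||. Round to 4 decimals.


Step 1: Compute ||x||.
||x|| = 5.0691
Step 2: Compute scaling factor.
scale = max(0, 1 - 0.66/5.0691) = 0.8698
Step 3: prox(x) = [-0.8158, -0.7773, -0.2148, -4.2572]
||prox(x)|| = 4.4091
Step 4: Proximal objective.
0.5*||prox-x||^2 = 0.2178
lambda*||prox|| = 2.91
Total = 3.1278


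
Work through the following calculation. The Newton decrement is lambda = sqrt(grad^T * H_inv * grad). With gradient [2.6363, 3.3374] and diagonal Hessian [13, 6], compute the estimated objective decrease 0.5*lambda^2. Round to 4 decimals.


Step 1: H is diagonal, so H^(-1) * g = [0.2028, 0.5562].
Step 2: g^T H^(-1) g = sum_i g_i^2 / H_ii
  = (2.6363)^2/13 + (3.3374)^2/6
  = 0.5346 + 1.8564 = 2.391
Step 3: Objective decrease = 0.5 * g^T H^(-1) g = 1.1955


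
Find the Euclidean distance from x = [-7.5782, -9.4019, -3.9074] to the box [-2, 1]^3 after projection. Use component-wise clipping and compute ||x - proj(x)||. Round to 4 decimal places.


Project each component onto [-2, 1].
clip(-7.5782) = -2.0, clip(-9.4019) = -2.0, clip(-3.9074) = -2.0
Projection = [-2.0, -2.0, -2.0]
Squared diffs: [31.1163, 54.7881, 3.6382]
Distance = sqrt(89.5426) = 9.4627


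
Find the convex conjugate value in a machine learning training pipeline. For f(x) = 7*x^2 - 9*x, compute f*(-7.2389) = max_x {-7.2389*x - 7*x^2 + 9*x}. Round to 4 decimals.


f*(y) = sup_x {y*x - a*x^2 - b*x} = sup_x {(y-b)*x - a*x^2}
FOC: (y - b) - 2a*x = 0 => x* = (y - b)/(2a)
x* = (-7.2389 + 9)/(2*7) = 0.1258
f*(-7.2389) = (y-b)^2/(4a) = (-7.2389 + 9)^2/(4*7)
= 3.1015/28 = 0.1108


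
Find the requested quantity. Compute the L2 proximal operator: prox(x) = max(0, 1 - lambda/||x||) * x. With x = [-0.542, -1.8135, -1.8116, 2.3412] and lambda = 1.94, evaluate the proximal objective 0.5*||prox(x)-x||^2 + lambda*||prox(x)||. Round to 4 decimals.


Step 1: Compute ||x||.
||x|| = 3.5136
Step 2: Compute scaling factor.
scale = max(0, 1 - 1.94/3.5136) = 0.4479
Step 3: prox(x) = [-0.2427, -0.8122, -0.8114, 1.0485]
||prox(x)|| = 1.5736
Step 4: Proximal objective.
0.5*||prox-x||^2 = 1.8818
lambda*||prox|| = 3.0528
Total = 4.9347


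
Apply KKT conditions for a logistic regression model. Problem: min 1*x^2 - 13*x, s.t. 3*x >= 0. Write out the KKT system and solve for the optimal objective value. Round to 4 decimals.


Step 1: Try lambda = 0 (constraint inactive).
Stationarity: 2*1*x - 13 = 0
x* = 13/(2*1) = 6.5
Check constraint: 3*6.5 = 19.5 >= 0 -- satisfied.
Step 2: Compute optimal value.
f(x*) = 1*6.5^2 - 13*6.5 = -42.25


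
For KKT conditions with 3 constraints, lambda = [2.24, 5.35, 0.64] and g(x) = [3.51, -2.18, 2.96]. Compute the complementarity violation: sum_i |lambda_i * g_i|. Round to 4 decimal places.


KKT complementary slackness check:
lambda_1 * g_1 = 2.24 * 3.51 = 7.8624
lambda_2 * g_2 = 5.35 * -2.18 = -11.663
lambda_3 * g_3 = 0.64 * 2.96 = 1.8944
Total violation = 7.8624 + 11.663 + 1.8944 = 21.4198


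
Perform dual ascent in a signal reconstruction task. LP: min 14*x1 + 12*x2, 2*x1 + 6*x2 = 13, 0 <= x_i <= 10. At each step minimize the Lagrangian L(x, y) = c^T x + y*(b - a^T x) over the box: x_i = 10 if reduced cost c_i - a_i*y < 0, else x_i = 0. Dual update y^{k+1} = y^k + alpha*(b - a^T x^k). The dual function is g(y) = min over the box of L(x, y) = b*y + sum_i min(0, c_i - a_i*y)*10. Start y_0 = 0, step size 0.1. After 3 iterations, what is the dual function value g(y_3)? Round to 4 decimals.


Dual ascent for LP: min 14*x1 + 12*x2, 2*x1 + 6*x2 = 13, 0 <= x_i <= 10
Step 1: y^k = 0.0, reduced costs: (14.0, 12.0)
  x^k = (0.0, 0.0), subgradient = b - a^T x = 13.0
  y^{k+1} = 0.0 + 0.1*13.0 = 1.3
Step 2: y^k = 1.3, reduced costs: (11.4, 4.2)
  x^k = (0.0, 0.0), subgradient = b - a^T x = 13.0
  y^{k+1} = 1.3 + 0.1*13.0 = 2.6
Step 3: y^k = 2.6, reduced costs: (8.8, -3.6)
  x^k = (0.0, 10.0), subgradient = b - a^T x = -47.0
  y^{k+1} = 2.6 + 0.1*-47.0 = -2.1
Dual objective at y_3 = -2.1: reduced costs (18.2, 24.6), box minimizer x = (0.0, 0.0)
g(y_3) = b*y + (c1 - a1*y)*x1 + (c2 - a2*y)*x2 = 13*(-2.1) + 18.2*0.0 + 24.6*0.0 = -27.3 + 0.0 + 0.0 = -27.3


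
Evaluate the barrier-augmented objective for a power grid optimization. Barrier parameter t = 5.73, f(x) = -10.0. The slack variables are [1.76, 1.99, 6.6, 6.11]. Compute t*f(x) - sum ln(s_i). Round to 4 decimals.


Step 1: Compute log-barrier.
ln values: [0.5653, 0.6881, 1.8871, 1.8099]
phi = -(0.5653 + 0.6881 + 1.8871 + 1.8099) = -4.9504
Step 2: Compute augmented objective.
t*f(x) = 5.73*-10.0 = -57.3
Total = -57.3 - 4.9504 = -62.2504


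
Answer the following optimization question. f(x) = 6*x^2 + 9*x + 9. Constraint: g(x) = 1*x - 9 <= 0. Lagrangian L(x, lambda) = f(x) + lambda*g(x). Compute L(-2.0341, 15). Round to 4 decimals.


Step 1: Evaluate f(x).
f(-2.0341) = 6*(-2.0341)^2 + 9*(-2.0341) + 9 = 15.5185
Step 2: Evaluate g(x).
g(-2.0341) = 1*-2.0341 - 9 = -11.0341
Step 3: Compute Lagrangian.
L = 15.5185 + 15*-11.0341 = -149.993


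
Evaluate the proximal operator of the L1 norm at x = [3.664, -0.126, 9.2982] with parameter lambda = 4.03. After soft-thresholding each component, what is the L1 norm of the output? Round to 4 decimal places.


Soft-thresholding with lambda = 4.03:
prox(3.664) = sign(3.664)*max(|3.664| - 4.03, 0) = 0.0
prox(-0.126) = sign(-0.126)*max(|-0.126| - 4.03, 0) = 0.0
prox(9.2982) = sign(9.2982)*max(|9.2982| - 4.03, 0) = 5.2682
prox(x) = [0.0, 0.0, 5.2682]
||prox(x)||_1 = 0.0 + 0.0 + 5.2682 = 5.2682


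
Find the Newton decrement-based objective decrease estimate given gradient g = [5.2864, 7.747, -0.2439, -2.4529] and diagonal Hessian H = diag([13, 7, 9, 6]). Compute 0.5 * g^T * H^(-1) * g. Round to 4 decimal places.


Step 1: H is diagonal, so H^(-1) * g = [0.4066, 1.1067, -0.0271, -0.4088].
Step 2: g^T H^(-1) g = sum_i g_i^2 / H_ii
  = (5.2864)^2/13 + (7.747)^2/7 + (-0.2439)^2/9 + (-2.4529)^2/6
  = 2.1497 + 8.5737 + 0.0066 + 1.0028 = 11.7328
Step 3: Objective decrease = 0.5 * g^T H^(-1) g = 5.8664


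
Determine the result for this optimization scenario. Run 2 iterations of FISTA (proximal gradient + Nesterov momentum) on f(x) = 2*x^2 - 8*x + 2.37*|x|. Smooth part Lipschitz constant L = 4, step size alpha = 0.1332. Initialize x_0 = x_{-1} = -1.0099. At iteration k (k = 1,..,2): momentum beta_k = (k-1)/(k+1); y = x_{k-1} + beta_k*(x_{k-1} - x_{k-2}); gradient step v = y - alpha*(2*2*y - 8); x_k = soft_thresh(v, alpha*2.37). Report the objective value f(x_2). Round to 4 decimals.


FISTA on f(x) = 2*x^2 - 8*x + 2.37*|x|
L = 4, alpha = 0.1332
Iteration 1: beta = 0.0, y = -1.0099 + 0.0*(-1.0099 + 1.0099) = -1.0099
  grad(y) = -12.0396, v = y - alpha*grad = 0.5938
  prox(v) = soft_thresh(0.5938, 0.3157) = 0.2781
Iteration 2: beta = 0.3333, y = 0.2781 + 0.3333*(0.2781 + 1.0099) = 0.7074
  grad(y) = -5.1703, v = y - alpha*grad = 1.3961
  prox(v) = soft_thresh(1.3961, 0.3157) = 1.0804
f(x_2) = 2*1.0804^2 - 8*1.0804 + 2.37*|1.0804| = -3.7482


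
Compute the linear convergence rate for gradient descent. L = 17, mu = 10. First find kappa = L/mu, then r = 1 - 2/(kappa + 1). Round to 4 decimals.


Step 1: Compute the condition number.
kappa = L/mu = 17/10 = 1.7
Step 2: Compute the convergence rate.
r = 1 - 2/(kappa + 1) = 1 - 2*mu/(L + mu) = (L - mu)/(L + mu) = 7/27 = 0.2593


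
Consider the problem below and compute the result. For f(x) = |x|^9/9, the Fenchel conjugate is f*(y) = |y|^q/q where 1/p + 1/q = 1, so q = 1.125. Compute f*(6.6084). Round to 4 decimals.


The conjugate exponent q satisfies 1/p + 1/q = 1.
p = 9, so q = 9/(9 - 1) = 1.125
|y|^q = 6.6084^1.125 = 8.3677
f*(6.6084) = 8.3677 / 1.125 = 7.438


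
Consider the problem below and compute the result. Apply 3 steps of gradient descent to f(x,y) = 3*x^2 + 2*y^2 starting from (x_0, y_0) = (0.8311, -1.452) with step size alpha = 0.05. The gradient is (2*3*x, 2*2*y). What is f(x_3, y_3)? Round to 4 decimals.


Gradient descent on f(x,y) = 3*x^2 + 2*y^2.
Starting point: (0.8311, -1.452), alpha = 0.05
Step 1: grad_x = 2*3*0.8311 = 4.9866, grad_y = 2*2*-1.452 = -5.808
  x_1 = 0.8311 - 0.05*4.9866 = 0.5818
  y_1 = -1.452 - 0.05*-5.808 = -1.1616
Step 2: grad_x = 2*3*0.5818 = 3.4906, grad_y = 2*2*-1.1616 = -4.6464
  x_2 = 0.5818 - 0.05*3.4906 = 0.4072
  y_2 = -1.1616 - 0.05*-4.6464 = -0.9293
Step 3: grad_x = 2*3*0.4072 = 2.4434, grad_y = 2*2*-0.9293 = -3.7171
  x_3 = 0.4072 - 0.05*2.4434 = 0.2851
  y_3 = -0.9293 - 0.05*-3.7171 = -0.7434
f(0.2851, -0.7434) = 3*0.2851^2 + 2*(-0.7434)^2 = 1.3491


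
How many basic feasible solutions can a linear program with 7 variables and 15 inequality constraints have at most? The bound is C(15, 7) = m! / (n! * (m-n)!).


Each vertex corresponds to some choice of n active constraints out of m, so the number of vertices is at most C(m, n) = m! / (n!(m-n)!).
m = 15, n = 7
Numerator: 15 * 14 * 13 * 12 * 11 * 10 * 9
Denominator: 7! = 5040
C(15, 7) = 6435


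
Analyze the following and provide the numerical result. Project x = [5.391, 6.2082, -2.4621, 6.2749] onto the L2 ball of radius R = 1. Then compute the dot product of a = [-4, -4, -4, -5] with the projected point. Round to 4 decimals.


Step 1: Compute ||x|| (intermediates to 6 decimals).
||x|| = sqrt(5.391^2 + 6.2082^2 + (-2.4621)^2 + 6.2749^2) = 10.632071
Step 2: Project.
Since ||x|| > R, scale = R/||x|| = 1/10.632071 = 0.094055, proj(x) = scale * x
proj(x) = [0.507051, 0.583912, -0.231573, 0.590186]
Step 3: Dot product.
a^T * proj(x) = -4*0.507051 - 4*0.583912 - 4*(-0.231573) - 5*0.590186 = -6.3885


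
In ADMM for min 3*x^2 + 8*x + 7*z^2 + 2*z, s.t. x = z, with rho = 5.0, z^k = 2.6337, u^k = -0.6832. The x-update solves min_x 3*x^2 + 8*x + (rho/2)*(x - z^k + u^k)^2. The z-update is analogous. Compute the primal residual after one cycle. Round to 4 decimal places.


ADMM iteration with rho = 5.0, z^k = 2.6337, u^k = -0.6832
Step 1: x-update.
Minimize 3*x^2 + 8*x + (5.0/2)*(x - 2.6337 - 0.6832)^2
FOC: (2*3 + 5.0)*x = -8 + 5.0*(2.6337 + 0.6832)
x^{k+1} = 0.7804
Step 2: z-update.
Minimize 7*z^2 + 2*z + (5.0/2)*(0.7804 - z - 0.6832)^2
FOC: (2*7 + 5.0)*z = -2 + 5.0*(0.7804 - 0.6832)
z^{k+1} = -0.0797
Step 3: u-update.
u^{k+1} = -0.6832 + 0.7804 + 0.0797 = 0.1769
Step 4: Primal residual = |0.7804 + 0.0797| = 0.8601


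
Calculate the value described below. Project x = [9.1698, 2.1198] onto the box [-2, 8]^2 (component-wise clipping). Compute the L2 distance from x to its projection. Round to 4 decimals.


Project each component onto [-2, 8].
clip(9.1698) = 8.0, clip(2.1198) = 2.1198
Projection = [8.0, 2.1198]
Squared diffs: [1.3684, 0.0]
Distance = sqrt(1.3684) = 1.1698


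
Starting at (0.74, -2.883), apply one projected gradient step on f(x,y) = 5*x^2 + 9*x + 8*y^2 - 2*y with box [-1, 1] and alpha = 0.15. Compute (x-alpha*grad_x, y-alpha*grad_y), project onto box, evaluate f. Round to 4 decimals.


Step 1: Compute gradient at (0.74, -2.883).
grad_x = 2*5*0.74 + 9 = 16.4
grad_y = 2*8*-2.883 - 2 = -48.128
Step 2: Gradient step.
x_raw = 0.74 - 0.15*16.4 = -1.72
y_raw = -2.883 - 0.15*-48.128 = 4.3362
Step 3: Project onto [-1, 1].
x_proj = clip(-1.72) = -1.0
y_proj = clip(4.3362) = 1.0
Step 4: Evaluate f.
f(-1.0, 1.0) = 2.0


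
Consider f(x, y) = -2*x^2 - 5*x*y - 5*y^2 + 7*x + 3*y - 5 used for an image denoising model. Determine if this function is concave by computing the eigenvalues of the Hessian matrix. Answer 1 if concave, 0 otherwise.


The Hessian of f(x,y) = -2*x^2 - 5*x*y - 5*y^2 + 7*x + 3*y - 5 is:
H = [[-4, -5], [-5, -10]]
Trace = -4 - 10 = -14
Determinant = -4*-10 - (-5)^2 = 15
Discriminant = (-14)^2 - 4*15 = 136.0
Eigenvalues: lambda_1 = -12.831, lambda_2 = -1.169
The function is concave.

1


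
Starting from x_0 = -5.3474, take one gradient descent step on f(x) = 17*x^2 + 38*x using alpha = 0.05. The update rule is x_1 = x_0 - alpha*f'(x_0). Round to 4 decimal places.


We compute the gradient at x_0 and apply the update.
f'(x) = 34*x + 38
f'(-5.3474) = 34*-5.3474 + 38 = -143.8116
x_1 = -5.3474 - 0.05*-143.8116 = 1.8432


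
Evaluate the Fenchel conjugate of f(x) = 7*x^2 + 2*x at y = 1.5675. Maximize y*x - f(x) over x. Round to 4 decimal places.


f*(y) = sup_x {y*x - a*x^2 - b*x} = sup_x {(y-b)*x - a*x^2}
FOC: (y - b) - 2a*x = 0 => x* = (y - b)/(2a)
x* = (1.5675 - 2)/(2*7) = -0.0309
f*(1.5675) = (y-b)^2/(4a) = (1.5675 - 2)^2/(4*7)
= 0.1871/28 = 0.0067


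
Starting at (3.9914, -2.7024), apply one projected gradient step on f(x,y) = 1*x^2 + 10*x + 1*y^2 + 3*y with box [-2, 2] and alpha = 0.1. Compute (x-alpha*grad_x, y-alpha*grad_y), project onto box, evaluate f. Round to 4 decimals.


Step 1: Compute gradient at (3.9914, -2.7024).
grad_x = 2*1*3.9914 + 10 = 17.9828
grad_y = 2*1*-2.7024 + 3 = -2.4048
Step 2: Gradient step.
x_raw = 3.9914 - 0.1*17.9828 = 2.1931
y_raw = -2.7024 - 0.1*-2.4048 = -2.4619
Step 3: Project onto [-2, 2].
x_proj = clip(2.1931) = 2.0
y_proj = clip(-2.4619) = -2.0
Step 4: Evaluate f.
f(2.0, -2.0) = 22.0


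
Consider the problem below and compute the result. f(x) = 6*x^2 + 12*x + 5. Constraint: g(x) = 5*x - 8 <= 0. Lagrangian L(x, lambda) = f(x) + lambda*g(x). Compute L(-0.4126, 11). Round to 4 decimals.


Step 1: Evaluate f(x).
f(-0.4126) = 6*(-0.4126)^2 + 12*(-0.4126) + 5 = 1.0702
Step 2: Evaluate g(x).
g(-0.4126) = 5*-0.4126 - 8 = -10.063
Step 3: Compute Lagrangian.
L = 1.0702 + 11*-10.063 = -109.6228


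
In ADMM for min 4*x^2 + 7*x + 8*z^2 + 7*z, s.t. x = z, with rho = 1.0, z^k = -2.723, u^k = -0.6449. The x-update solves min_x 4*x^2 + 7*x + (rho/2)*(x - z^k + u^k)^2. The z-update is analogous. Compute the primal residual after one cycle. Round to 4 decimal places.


ADMM iteration with rho = 1.0, z^k = -2.723, u^k = -0.6449
Step 1: x-update.
Minimize 4*x^2 + 7*x + (1.0/2)*(x + 2.723 - 0.6449)^2
FOC: (2*4 + 1.0)*x = -7 + 1.0*(-2.723 + 0.6449)
x^{k+1} = -1.0087
Step 2: z-update.
Minimize 8*z^2 + 7*z + (1.0/2)*(-1.0087 - z - 0.6449)^2
FOC: (2*8 + 1.0)*z = -7 + 1.0*(-1.0087 - 0.6449)
z^{k+1} = -0.509
Step 3: u-update.
u^{k+1} = -0.6449 - 1.0087 + 0.509 = -1.1445
Step 4: Primal residual = |-1.0087 + 0.509| = 0.4996


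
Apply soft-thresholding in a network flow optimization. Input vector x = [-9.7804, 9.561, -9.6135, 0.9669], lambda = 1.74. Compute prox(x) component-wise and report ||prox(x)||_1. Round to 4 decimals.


Soft-thresholding with lambda = 1.74:
prox(-9.7804) = sign(-9.7804)*max(|-9.7804| - 1.74, 0) = -8.0404
prox(9.561) = sign(9.561)*max(|9.561| - 1.74, 0) = 7.821
prox(-9.6135) = sign(-9.6135)*max(|-9.6135| - 1.74, 0) = -7.8735
prox(0.9669) = sign(0.9669)*max(|0.9669| - 1.74, 0) = 0.0
prox(x) = [-8.0404, 7.821, -7.8735, 0.0]
||prox(x)||_1 = 8.0404 + 7.821 + 7.8735 + 0.0 = 23.7349


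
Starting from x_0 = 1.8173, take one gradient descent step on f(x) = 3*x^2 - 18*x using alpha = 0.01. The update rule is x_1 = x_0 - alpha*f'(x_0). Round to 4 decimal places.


We compute the gradient at x_0 and apply the update.
f'(x) = 6*x - 18
f'(1.8173) = 6*1.8173 - 18 = -7.0962
x_1 = 1.8173 - 0.01*-7.0962 = 1.8883


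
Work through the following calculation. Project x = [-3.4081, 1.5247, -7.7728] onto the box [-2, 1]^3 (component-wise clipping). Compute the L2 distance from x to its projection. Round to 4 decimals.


Project each component onto [-2, 1].
clip(-3.4081) = -2.0, clip(1.5247) = 1.0, clip(-7.7728) = -2.0
Projection = [-2.0, 1.0, -2.0]
Squared diffs: [1.9827, 0.2753, 33.3252]
Distance = sqrt(35.5832) = 5.9652


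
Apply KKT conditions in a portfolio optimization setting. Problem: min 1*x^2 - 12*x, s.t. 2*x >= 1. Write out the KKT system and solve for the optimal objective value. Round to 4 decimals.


Step 1: Try lambda = 0 (constraint inactive).
Stationarity: 2*1*x - 12 = 0
x* = 12/(2*1) = 6.0
Check constraint: 2*6.0 = 12.0 >= 1 -- satisfied.
Step 2: Compute optimal value.
f(x*) = 1*6.0^2 - 12*6.0 = -36.0


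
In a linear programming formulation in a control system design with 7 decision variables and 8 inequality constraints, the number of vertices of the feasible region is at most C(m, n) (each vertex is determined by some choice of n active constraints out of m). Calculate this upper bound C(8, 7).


Each vertex corresponds to some choice of n active constraints out of m, so the number of vertices is at most C(m, n) = m! / (n!(m-n)!).
m = 8, n = 7
Numerator: 8 * 7 * 6 * 5 * 4 * 3 * 2
Denominator: 7! = 5040
C(8, 7) = 8


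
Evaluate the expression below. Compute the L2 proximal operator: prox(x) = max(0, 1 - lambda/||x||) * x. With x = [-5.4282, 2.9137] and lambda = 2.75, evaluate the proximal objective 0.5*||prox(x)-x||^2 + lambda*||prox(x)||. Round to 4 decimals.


Step 1: Compute ||x||.
||x|| = 6.1608
Step 2: Compute scaling factor.
scale = max(0, 1 - 2.75/6.1608) = 0.5536
Step 3: prox(x) = [-3.0052, 1.6131]
||prox(x)|| = 3.4108
Step 4: Proximal objective.
0.5*||prox-x||^2 = 3.7813
lambda*||prox|| = 9.3797
Total = 13.1608


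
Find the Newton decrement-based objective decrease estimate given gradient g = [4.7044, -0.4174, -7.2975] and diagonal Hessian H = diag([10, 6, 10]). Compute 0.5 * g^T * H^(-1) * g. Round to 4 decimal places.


Step 1: H is diagonal, so H^(-1) * g = [0.4704, -0.0696, -0.7298].
Step 2: g^T H^(-1) g = sum_i g_i^2 / H_ii
  = (4.7044)^2/10 + (-0.4174)^2/6 + (-7.2975)^2/10
  = 2.2131 + 0.029 + 5.3254 = 7.5675
Step 3: Objective decrease = 0.5 * g^T H^(-1) g = 3.7838


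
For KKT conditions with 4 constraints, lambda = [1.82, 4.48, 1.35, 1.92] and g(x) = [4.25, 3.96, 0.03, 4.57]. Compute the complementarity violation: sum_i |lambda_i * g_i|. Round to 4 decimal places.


KKT complementary slackness check:
lambda_1 * g_1 = 1.82 * 4.25 = 7.735
lambda_2 * g_2 = 4.48 * 3.96 = 17.7408
lambda_3 * g_3 = 1.35 * 0.03 = 0.0405
lambda_4 * g_4 = 1.92 * 4.57 = 8.7744
Total violation = 7.735 + 17.7408 + 0.0405 + 8.7744 = 34.2907


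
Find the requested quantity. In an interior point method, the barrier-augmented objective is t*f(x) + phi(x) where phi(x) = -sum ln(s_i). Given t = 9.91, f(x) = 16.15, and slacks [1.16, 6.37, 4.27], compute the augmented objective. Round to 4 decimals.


Step 1: Compute log-barrier.
ln values: [0.1484, 1.8516, 1.4516]
phi = -(0.1484 + 1.8516 + 1.4516) = -3.4516
Step 2: Compute augmented objective.
t*f(x) = 9.91*16.15 = 160.0465
Total = 160.0465 - 3.4516 = 156.5949


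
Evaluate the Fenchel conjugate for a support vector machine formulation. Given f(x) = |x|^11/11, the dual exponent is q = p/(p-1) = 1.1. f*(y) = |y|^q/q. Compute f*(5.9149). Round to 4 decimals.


The conjugate exponent q satisfies 1/p + 1/q = 1.
p = 11, so q = 11/(11 - 1) = 1.1
|y|^q = 5.9149^1.1 = 7.0655
f*(5.9149) = 7.0655 / 1.1 = 6.4232


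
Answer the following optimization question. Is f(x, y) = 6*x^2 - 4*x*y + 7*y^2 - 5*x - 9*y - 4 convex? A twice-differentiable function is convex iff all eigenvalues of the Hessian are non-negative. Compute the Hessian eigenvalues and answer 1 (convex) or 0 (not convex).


The Hessian of f(x,y) = 6*x^2 - 4*x*y + 7*y^2 - 5*x - 9*y - 4 is:
H = [[12, -4], [-4, 14]]
Trace = 12 + 14 = 26
Determinant = 12*14 - (-4)^2 = 152
Discriminant = (26)^2 - 4*152 = 68.0
Eigenvalues: lambda_1 = 8.8769, lambda_2 = 17.1231
The function is convex.

1


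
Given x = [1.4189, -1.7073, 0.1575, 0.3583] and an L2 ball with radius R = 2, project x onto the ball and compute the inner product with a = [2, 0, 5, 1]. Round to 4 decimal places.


Step 1: Compute ||x|| (intermediates to 6 decimals).
||x|| = sqrt(1.4189^2 + (-1.7073)^2 + 0.1575^2 + 0.3583^2) = 2.254182
Step 2: Project.
Since ||x|| > R, scale = R/||x|| = 2/2.254182 = 0.88724, proj(x) = scale * x
proj(x) = [1.258905, -1.514785, 0.13974, 0.317898]
Step 3: Dot product.
a^T * proj(x) = 2*1.258905 + 0*(-1.514785) + 5*0.13974 + 1*0.317898 = 3.5344


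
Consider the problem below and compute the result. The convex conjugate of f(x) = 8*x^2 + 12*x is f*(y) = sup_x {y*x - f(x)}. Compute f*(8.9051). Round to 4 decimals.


f*(y) = sup_x {y*x - a*x^2 - b*x} = sup_x {(y-b)*x - a*x^2}
FOC: (y - b) - 2a*x = 0 => x* = (y - b)/(2a)
x* = (8.9051 - 12)/(2*8) = -0.1934
f*(8.9051) = (y-b)^2/(4a) = (8.9051 - 12)^2/(4*8)
= 9.5784/32 = 0.2993


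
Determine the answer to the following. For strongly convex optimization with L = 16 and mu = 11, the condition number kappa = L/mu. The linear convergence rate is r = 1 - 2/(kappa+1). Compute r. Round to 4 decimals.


Step 1: Compute the condition number.
kappa = L/mu = 16/11 = 1.4545
Step 2: Compute the convergence rate.
r = 1 - 2/(kappa + 1) = 1 - 2*mu/(L + mu) = (L - mu)/(L + mu) = 5/27 = 0.1852


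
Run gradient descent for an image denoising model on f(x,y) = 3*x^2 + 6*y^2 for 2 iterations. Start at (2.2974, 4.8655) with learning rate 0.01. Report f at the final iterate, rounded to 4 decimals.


Gradient descent on f(x,y) = 3*x^2 + 6*y^2.
Starting point: (2.2974, 4.8655), alpha = 0.01
Step 1: grad_x = 2*3*2.2974 = 13.7844, grad_y = 2*6*4.8655 = 58.386
  x_1 = 2.2974 - 0.01*13.7844 = 2.1596
  y_1 = 4.8655 - 0.01*58.386 = 4.2816
Step 2: grad_x = 2*3*2.1596 = 12.9573, grad_y = 2*6*4.2816 = 51.3797
  x_2 = 2.1596 - 0.01*12.9573 = 2.03
  y_2 = 4.2816 - 0.01*51.3797 = 3.7678
f(2.03, 3.7678) = 3*2.03^2 + 6*3.7678^2 = 97.5423


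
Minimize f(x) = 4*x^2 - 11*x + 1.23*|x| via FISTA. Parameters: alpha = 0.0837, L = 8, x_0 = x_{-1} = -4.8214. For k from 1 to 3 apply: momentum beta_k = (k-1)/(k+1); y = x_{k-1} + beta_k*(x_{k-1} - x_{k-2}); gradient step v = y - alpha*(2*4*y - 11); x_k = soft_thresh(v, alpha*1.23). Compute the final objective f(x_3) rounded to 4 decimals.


FISTA on f(x) = 4*x^2 - 11*x + 1.23*|x|
L = 8, alpha = 0.0837
Iteration 1: beta = 0.0, y = -4.8214 + 0.0*(-4.8214 + 4.8214) = -4.8214
  grad(y) = -49.5712, v = y - alpha*grad = -0.6723
  prox(v) = soft_thresh(-0.6723, 0.103) = -0.5693
Iteration 2: beta = 0.3333, y = -0.5693 + 0.3333*(-0.5693 + 4.8214) = 0.848
  grad(y) = -4.2159, v = y - alpha*grad = 1.2009
  prox(v) = soft_thresh(1.2009, 0.103) = 1.0979
Iteration 3: beta = 0.5, y = 1.0979 + 0.5*(1.0979 + 0.5693) = 1.9316
  grad(y) = 4.4526, v = y - alpha*grad = 1.5589
  prox(v) = soft_thresh(1.5589, 0.103) = 1.4559
f(x_3) = 4*1.4559^2 - 11*1.4559 + 1.23*|1.4559| = -5.7455


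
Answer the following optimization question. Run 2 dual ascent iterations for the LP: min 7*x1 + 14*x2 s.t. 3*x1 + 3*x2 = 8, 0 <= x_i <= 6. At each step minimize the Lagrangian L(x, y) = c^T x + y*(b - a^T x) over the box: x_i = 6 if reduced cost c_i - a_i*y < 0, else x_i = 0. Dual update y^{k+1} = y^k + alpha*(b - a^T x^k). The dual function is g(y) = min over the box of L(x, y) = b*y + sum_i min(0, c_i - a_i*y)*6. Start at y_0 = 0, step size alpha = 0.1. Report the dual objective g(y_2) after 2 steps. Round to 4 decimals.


Dual ascent for LP: min 7*x1 + 14*x2, 3*x1 + 3*x2 = 8, 0 <= x_i <= 6
Step 1: y^k = 0.0, reduced costs: (7.0, 14.0)
  x^k = (0.0, 0.0), subgradient = b - a^T x = 8.0
  y^{k+1} = 0.0 + 0.1*8.0 = 0.8
Step 2: y^k = 0.8, reduced costs: (4.6, 11.6)
  x^k = (0.0, 0.0), subgradient = b - a^T x = 8.0
  y^{k+1} = 0.8 + 0.1*8.0 = 1.6
Dual objective at y_2 = 1.6: reduced costs (2.2, 9.2), box minimizer x = (0.0, 0.0)
g(y_2) = b*y + (c1 - a1*y)*x1 + (c2 - a2*y)*x2 = 8*1.6 + 2.2*0.0 + 9.2*0.0 = 12.8 + 0.0 + 0.0 = 12.8


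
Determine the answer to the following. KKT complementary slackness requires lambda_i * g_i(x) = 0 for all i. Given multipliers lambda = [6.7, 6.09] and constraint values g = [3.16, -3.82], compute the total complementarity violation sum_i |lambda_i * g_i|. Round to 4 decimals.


KKT complementary slackness check:
lambda_1 * g_1 = 6.7 * 3.16 = 21.172
lambda_2 * g_2 = 6.09 * -3.82 = -23.2638
Total violation = 21.172 + 23.2638 = 44.4358


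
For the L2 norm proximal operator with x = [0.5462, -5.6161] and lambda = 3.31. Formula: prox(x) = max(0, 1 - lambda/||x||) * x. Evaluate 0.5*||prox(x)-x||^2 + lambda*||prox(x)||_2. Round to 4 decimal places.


Step 1: Compute ||x||.
||x|| = 5.6426
Step 2: Compute scaling factor.
scale = max(0, 1 - 3.31/5.6426) = 0.4134
Step 3: prox(x) = [0.2258, -2.3216]
||prox(x)|| = 2.3326
Step 4: Proximal objective.
0.5*||prox-x||^2 = 5.4781
lambda*||prox|| = 7.7209
Total = 13.1989


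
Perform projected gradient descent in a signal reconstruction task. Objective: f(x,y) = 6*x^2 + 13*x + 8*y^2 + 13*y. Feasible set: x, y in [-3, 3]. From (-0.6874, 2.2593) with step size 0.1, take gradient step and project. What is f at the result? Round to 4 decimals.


Step 1: Compute gradient at (-0.6874, 2.2593).
grad_x = 2*6*-0.6874 + 13 = 4.7512
grad_y = 2*8*2.2593 + 13 = 49.1488
Step 2: Gradient step.
x_raw = -0.6874 - 0.1*4.7512 = -1.1625
y_raw = 2.2593 - 0.1*49.1488 = -2.6556
Step 3: Project onto [-3, 3].
x_proj = clip(-1.1625) = -1.1625
y_proj = clip(-2.6556) = -2.6556
Step 4: Evaluate f.
f(-1.1625, -2.6556) = 14.8903


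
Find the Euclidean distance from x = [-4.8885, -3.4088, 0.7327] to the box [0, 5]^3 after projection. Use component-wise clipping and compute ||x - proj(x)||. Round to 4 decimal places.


Project each component onto [0, 5].
clip(-4.8885) = 0.0, clip(-3.4088) = 0.0, clip(0.7327) = 0.7327
Projection = [0.0, 0.0, 0.7327]
Squared diffs: [23.8974, 11.6199, 0.0]
Distance = sqrt(35.5173) = 5.9596


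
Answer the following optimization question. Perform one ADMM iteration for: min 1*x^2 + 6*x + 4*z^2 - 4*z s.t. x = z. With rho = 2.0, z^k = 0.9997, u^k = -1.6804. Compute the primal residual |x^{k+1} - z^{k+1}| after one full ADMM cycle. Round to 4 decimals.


ADMM iteration with rho = 2.0, z^k = 0.9997, u^k = -1.6804
Step 1: x-update.
Minimize 1*x^2 + 6*x + (2.0/2)*(x - 0.9997 - 1.6804)^2
FOC: (2*1 + 2.0)*x = -6 + 2.0*(0.9997 + 1.6804)
x^{k+1} = -0.16
Step 2: z-update.
Minimize 4*z^2 - 4*z + (2.0/2)*(-0.16 - z - 1.6804)^2
FOC: (2*4 + 2.0)*z = 4 + 2.0*(-0.16 - 1.6804)
z^{k+1} = 0.0319
Step 3: u-update.
u^{k+1} = -1.6804 - 0.16 - 0.0319 = -1.8723
Step 4: Primal residual = |-0.16 - 0.0319| = 0.1919


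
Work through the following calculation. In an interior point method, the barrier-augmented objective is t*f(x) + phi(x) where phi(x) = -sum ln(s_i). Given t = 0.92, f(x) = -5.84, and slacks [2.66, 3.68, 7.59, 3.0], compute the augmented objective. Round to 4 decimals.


Step 1: Compute log-barrier.
ln values: [0.9783, 1.3029, 2.0268, 1.0986]
phi = -(0.9783 + 1.3029 + 2.0268 + 1.0986) = -5.4067
Step 2: Compute augmented objective.
t*f(x) = 0.92*-5.84 = -5.3728
Total = -5.3728 - 5.4067 = -10.7795


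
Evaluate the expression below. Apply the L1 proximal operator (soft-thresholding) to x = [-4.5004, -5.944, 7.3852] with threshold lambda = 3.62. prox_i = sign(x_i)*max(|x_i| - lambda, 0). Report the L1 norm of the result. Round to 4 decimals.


Soft-thresholding with lambda = 3.62:
prox(-4.5004) = sign(-4.5004)*max(|-4.5004| - 3.62, 0) = -0.8804
prox(-5.944) = sign(-5.944)*max(|-5.944| - 3.62, 0) = -2.324
prox(7.3852) = sign(7.3852)*max(|7.3852| - 3.62, 0) = 3.7652
prox(x) = [-0.8804, -2.324, 3.7652]
||prox(x)||_1 = 0.8804 + 2.324 + 3.7652 = 6.9696


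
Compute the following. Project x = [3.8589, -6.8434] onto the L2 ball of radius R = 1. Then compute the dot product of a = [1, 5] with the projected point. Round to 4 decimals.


Step 1: Compute ||x|| (intermediates to 6 decimals).
||x|| = sqrt(3.8589^2 + (-6.8434)^2) = 7.856413
Step 2: Project.
Since ||x|| > R, scale = R/||x|| = 1/7.856413 = 0.127285, proj(x) = scale * x
proj(x) = [0.49118, -0.871062]
Step 3: Dot product.
a^T * proj(x) = 1*0.49118 + 5*(-0.871062) = -3.8641


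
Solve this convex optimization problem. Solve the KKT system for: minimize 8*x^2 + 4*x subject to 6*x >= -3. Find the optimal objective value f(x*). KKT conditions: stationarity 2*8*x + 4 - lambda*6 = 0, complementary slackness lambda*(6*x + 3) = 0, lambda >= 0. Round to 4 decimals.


Step 1: Try lambda = 0 (constraint inactive).
Stationarity: 2*8*x + 4 = 0
x* = -4/(2*8) = -0.25
Check constraint: 6*-0.25 = -1.5 >= -3 -- satisfied.
Step 2: Compute optimal value.
f(x*) = 8*(-0.25)^2 + 4*(-0.25) = -0.5


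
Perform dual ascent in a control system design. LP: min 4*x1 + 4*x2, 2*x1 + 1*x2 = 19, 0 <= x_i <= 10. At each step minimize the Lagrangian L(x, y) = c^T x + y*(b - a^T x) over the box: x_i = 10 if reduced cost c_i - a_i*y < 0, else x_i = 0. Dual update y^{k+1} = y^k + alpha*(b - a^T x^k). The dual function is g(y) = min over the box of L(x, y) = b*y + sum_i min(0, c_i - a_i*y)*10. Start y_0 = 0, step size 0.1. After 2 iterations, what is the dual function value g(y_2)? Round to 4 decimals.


Dual ascent for LP: min 4*x1 + 4*x2, 2*x1 + 1*x2 = 19, 0 <= x_i <= 10
Step 1: y^k = 0.0, reduced costs: (4.0, 4.0)
  x^k = (0.0, 0.0), subgradient = b - a^T x = 19.0
  y^{k+1} = 0.0 + 0.1*19.0 = 1.9
Step 2: y^k = 1.9, reduced costs: (0.2, 2.1)
  x^k = (0.0, 0.0), subgradient = b - a^T x = 19.0
  y^{k+1} = 1.9 + 0.1*19.0 = 3.8
Dual objective at y_2 = 3.8: reduced costs (-3.6, 0.2), box minimizer x = (10.0, 0.0)
g(y_2) = b*y + (c1 - a1*y)*x1 + (c2 - a2*y)*x2 = 19*3.8 + (-3.6)*10.0 + 0.2*0.0 = 72.2 - 36.0 + 0.0 = 36.2


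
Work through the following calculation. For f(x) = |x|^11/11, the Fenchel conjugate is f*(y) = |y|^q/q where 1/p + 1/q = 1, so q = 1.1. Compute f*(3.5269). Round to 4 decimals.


The conjugate exponent q satisfies 1/p + 1/q = 1.
p = 11, so q = 11/(11 - 1) = 1.1
|y|^q = 3.5269^1.1 = 4.0007
f*(3.5269) = 4.0007 / 1.1 = 3.637


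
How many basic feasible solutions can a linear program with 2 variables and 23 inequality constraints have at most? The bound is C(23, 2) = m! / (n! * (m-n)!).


Each vertex corresponds to some choice of n active constraints out of m, so the number of vertices is at most C(m, n) = m! / (n!(m-n)!).
m = 23, n = 2
Numerator: 23 * 22
Denominator: 2! = 2
C(23, 2) = 253


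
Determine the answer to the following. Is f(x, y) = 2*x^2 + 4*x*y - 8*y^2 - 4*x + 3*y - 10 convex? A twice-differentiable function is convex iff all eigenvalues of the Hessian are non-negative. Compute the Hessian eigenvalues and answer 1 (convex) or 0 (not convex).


The Hessian of f(x,y) = 2*x^2 + 4*x*y - 8*y^2 - 4*x + 3*y - 10 is:
H = [[4, 4], [4, -16]]
Trace = 4 - 16 = -12
Determinant = 4*-16 - (4)^2 = -80
Discriminant = (-12)^2 - 4*-80 = 464.0
Eigenvalues: lambda_1 = -16.7703, lambda_2 = 4.7703
The function is not convex.

0


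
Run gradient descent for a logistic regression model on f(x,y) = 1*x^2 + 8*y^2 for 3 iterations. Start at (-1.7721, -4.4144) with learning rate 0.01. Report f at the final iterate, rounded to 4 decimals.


Gradient descent on f(x,y) = 1*x^2 + 8*y^2.
Starting point: (-1.7721, -4.4144), alpha = 0.01
Step 1: grad_x = 2*1*-1.7721 = -3.5442, grad_y = 2*8*-4.4144 = -70.6304
  x_1 = -1.7721 - 0.01*-3.5442 = -1.7367
  y_1 = -4.4144 - 0.01*-70.6304 = -3.7081
Step 2: grad_x = 2*1*-1.7367 = -3.4733, grad_y = 2*8*-3.7081 = -59.3295
  x_2 = -1.7367 - 0.01*-3.4733 = -1.7019
  y_2 = -3.7081 - 0.01*-59.3295 = -3.1148
Step 3: grad_x = 2*1*-1.7019 = -3.4038, grad_y = 2*8*-3.1148 = -49.8368
  x_3 = -1.7019 - 0.01*-3.4038 = -1.6679
  y_3 = -3.1148 - 0.01*-49.8368 = -2.6164
f(-1.6679, -2.6164) = 1*(-1.6679)^2 + 8*(-2.6164)^2 = 57.5476


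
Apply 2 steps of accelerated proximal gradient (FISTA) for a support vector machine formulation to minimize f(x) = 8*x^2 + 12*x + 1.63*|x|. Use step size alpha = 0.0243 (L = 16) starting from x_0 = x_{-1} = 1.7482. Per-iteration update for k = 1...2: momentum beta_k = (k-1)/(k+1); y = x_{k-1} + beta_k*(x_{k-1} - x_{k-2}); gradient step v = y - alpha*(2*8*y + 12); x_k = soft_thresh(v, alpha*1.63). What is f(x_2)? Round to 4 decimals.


FISTA on f(x) = 8*x^2 + 12*x + 1.63*|x|
L = 16, alpha = 0.0243
Iteration 1: beta = 0.0, y = 1.7482 + 0.0*(1.7482 - 1.7482) = 1.7482
  grad(y) = 39.9712, v = y - alpha*grad = 0.7769
  prox(v) = soft_thresh(0.7769, 0.0396) = 0.7373
Iteration 2: beta = 0.3333, y = 0.7373 + 0.3333*(0.7373 - 1.7482) = 0.4003
  grad(y) = 18.4051, v = y - alpha*grad = -0.0469
  prox(v) = soft_thresh(-0.0469, 0.0396) = -0.0073
f(x_2) = 8*(-0.0073)^2 + 12*(-0.0073) + 1.63*|-0.0073| = -0.0754


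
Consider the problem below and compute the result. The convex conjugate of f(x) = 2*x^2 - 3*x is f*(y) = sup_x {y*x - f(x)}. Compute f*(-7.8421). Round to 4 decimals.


f*(y) = sup_x {y*x - a*x^2 - b*x} = sup_x {(y-b)*x - a*x^2}
FOC: (y - b) - 2a*x = 0 => x* = (y - b)/(2a)
x* = (-7.8421 + 3)/(2*2) = -1.2105
f*(-7.8421) = (y-b)^2/(4a) = (-7.8421 + 3)^2/(4*2)
= 23.4459/8 = 2.9307


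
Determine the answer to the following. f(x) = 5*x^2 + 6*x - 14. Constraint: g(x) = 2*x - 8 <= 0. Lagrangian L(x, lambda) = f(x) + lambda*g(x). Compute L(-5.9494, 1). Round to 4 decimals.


Step 1: Evaluate f(x).
f(-5.9494) = 5*(-5.9494)^2 + 6*(-5.9494) - 14 = 127.2804
Step 2: Evaluate g(x).
g(-5.9494) = 2*-5.9494 - 8 = -19.8988
Step 3: Compute Lagrangian.
L = 127.2804 + 1*-19.8988 = 107.3816


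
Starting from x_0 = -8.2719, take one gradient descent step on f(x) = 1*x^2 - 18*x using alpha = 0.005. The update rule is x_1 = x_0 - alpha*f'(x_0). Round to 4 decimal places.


We compute the gradient at x_0 and apply the update.
f'(x) = 2*x - 18
f'(-8.2719) = 2*-8.2719 - 18 = -34.5438
x_1 = -8.2719 - 0.005*-34.5438 = -8.0992


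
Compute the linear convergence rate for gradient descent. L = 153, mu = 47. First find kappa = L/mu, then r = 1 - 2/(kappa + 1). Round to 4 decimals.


Step 1: Compute the condition number.
kappa = L/mu = 153/47 = 3.2553
Step 2: Compute the convergence rate.
r = 1 - 2/(kappa + 1) = 1 - 2*mu/(L + mu) = (L - mu)/(L + mu) = 106/200 = 0.53


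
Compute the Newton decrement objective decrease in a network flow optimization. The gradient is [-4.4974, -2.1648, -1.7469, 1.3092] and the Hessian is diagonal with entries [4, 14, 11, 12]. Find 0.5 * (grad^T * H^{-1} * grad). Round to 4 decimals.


Step 1: H is diagonal, so H^(-1) * g = [-1.1244, -0.1546, -0.1588, 0.1091].
Step 2: g^T H^(-1) g = sum_i g_i^2 / H_ii
  = (-4.4974)^2/4 + (-2.1648)^2/14 + (-1.7469)^2/11 + (1.3092)^2/12
  = 5.0567 + 0.3347 + 0.2774 + 0.1428 = 5.8116
Step 3: Objective decrease = 0.5 * g^T H^(-1) g = 2.9058


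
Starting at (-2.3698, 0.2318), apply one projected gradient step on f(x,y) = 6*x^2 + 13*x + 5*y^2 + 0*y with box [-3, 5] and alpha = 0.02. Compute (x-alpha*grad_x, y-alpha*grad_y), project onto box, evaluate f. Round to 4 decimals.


Step 1: Compute gradient at (-2.3698, 0.2318).
grad_x = 2*6*-2.3698 + 13 = -15.4376
grad_y = 2*5*0.2318 + 0 = 2.318
Step 2: Gradient step.
x_raw = -2.3698 - 0.02*-15.4376 = -2.061
y_raw = 0.2318 - 0.02*2.318 = 0.1854
Step 3: Project onto [-3, 5].
x_proj = clip(-2.061) = -2.061
y_proj = clip(0.1854) = 0.1854
Step 4: Evaluate f.
f(-2.061, 0.1854) = -1.1342


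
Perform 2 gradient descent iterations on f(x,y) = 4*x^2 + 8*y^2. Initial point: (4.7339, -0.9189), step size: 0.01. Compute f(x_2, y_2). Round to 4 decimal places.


Gradient descent on f(x,y) = 4*x^2 + 8*y^2.
Starting point: (4.7339, -0.9189), alpha = 0.01
Step 1: grad_x = 2*4*4.7339 = 37.8712, grad_y = 2*8*-0.9189 = -14.7024
  x_1 = 4.7339 - 0.01*37.8712 = 4.3552
  y_1 = -0.9189 - 0.01*-14.7024 = -0.7719
Step 2: grad_x = 2*4*4.3552 = 34.8415, grad_y = 2*8*-0.7719 = -12.35
  x_2 = 4.3552 - 0.01*34.8415 = 4.0068
  y_2 = -0.7719 - 0.01*-12.35 = -0.6484
f(4.0068, -0.6484) = 4*4.0068^2 + 8*(-0.6484)^2 = 67.58


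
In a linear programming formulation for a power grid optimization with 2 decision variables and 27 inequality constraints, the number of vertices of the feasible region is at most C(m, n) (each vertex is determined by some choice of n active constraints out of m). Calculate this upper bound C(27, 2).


Each vertex corresponds to some choice of n active constraints out of m, so the number of vertices is at most C(m, n) = m! / (n!(m-n)!).
m = 27, n = 2
Numerator: 27 * 26
Denominator: 2! = 2
C(27, 2) = 351


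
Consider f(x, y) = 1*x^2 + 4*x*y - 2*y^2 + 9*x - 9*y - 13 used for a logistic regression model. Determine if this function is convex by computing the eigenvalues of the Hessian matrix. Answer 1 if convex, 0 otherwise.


The Hessian of f(x,y) = 1*x^2 + 4*x*y - 2*y^2 + 9*x - 9*y - 13 is:
H = [[2, 4], [4, -4]]
Trace = 2 - 4 = -2
Determinant = 2*-4 - (4)^2 = -24
Discriminant = (-2)^2 - 4*-24 = 100.0
Eigenvalues: lambda_1 = -6.0, lambda_2 = 4.0
The function is not convex.

0


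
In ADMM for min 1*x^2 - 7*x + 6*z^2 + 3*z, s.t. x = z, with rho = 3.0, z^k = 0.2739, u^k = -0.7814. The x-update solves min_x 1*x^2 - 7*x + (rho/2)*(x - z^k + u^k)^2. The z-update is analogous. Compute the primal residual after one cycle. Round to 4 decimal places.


ADMM iteration with rho = 3.0, z^k = 0.2739, u^k = -0.7814
Step 1: x-update.
Minimize 1*x^2 - 7*x + (3.0/2)*(x - 0.2739 - 0.7814)^2
FOC: (2*1 + 3.0)*x = 7 + 3.0*(0.2739 + 0.7814)
x^{k+1} = 2.0332
Step 2: z-update.
Minimize 6*z^2 + 3*z + (3.0/2)*(2.0332 - z - 0.7814)^2
FOC: (2*6 + 3.0)*z = -3 + 3.0*(2.0332 - 0.7814)
z^{k+1} = 0.0504
Step 3: u-update.
u^{k+1} = -0.7814 + 2.0332 - 0.0504 = 1.2014
Step 4: Primal residual = |2.0332 - 0.0504| = 1.9828


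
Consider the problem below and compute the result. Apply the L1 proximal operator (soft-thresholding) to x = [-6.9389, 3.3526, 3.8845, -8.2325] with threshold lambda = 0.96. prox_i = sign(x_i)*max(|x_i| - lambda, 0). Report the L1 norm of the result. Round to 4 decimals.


Soft-thresholding with lambda = 0.96:
prox(-6.9389) = sign(-6.9389)*max(|-6.9389| - 0.96, 0) = -5.9789
prox(3.3526) = sign(3.3526)*max(|3.3526| - 0.96, 0) = 2.3926
prox(3.8845) = sign(3.8845)*max(|3.8845| - 0.96, 0) = 2.9245
prox(-8.2325) = sign(-8.2325)*max(|-8.2325| - 0.96, 0) = -7.2725
prox(x) = [-5.9789, 2.3926, 2.9245, -7.2725]
||prox(x)||_1 = 5.9789 + 2.3926 + 2.9245 + 7.2725 = 18.5685


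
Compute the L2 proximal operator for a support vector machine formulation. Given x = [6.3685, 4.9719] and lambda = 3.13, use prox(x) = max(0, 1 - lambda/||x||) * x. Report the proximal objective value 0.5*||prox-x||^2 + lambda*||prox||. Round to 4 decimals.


Step 1: Compute ||x||.
||x|| = 8.0795
Step 2: Compute scaling factor.
scale = max(0, 1 - 3.13/8.0795) = 0.6126
Step 3: prox(x) = [3.9013, 3.0458]
||prox(x)|| = 4.9495
Step 4: Proximal objective.
0.5*||prox-x||^2 = 4.8985
lambda*||prox|| = 15.4919
Total = 20.3902


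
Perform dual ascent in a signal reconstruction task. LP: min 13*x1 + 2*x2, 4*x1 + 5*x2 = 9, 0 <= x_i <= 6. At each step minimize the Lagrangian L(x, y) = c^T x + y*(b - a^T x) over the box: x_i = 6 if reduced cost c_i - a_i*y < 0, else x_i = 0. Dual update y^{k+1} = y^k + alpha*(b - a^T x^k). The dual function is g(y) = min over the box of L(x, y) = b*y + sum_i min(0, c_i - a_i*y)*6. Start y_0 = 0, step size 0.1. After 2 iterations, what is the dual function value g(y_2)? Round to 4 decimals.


Dual ascent for LP: min 13*x1 + 2*x2, 4*x1 + 5*x2 = 9, 0 <= x_i <= 6
Step 1: y^k = 0.0, reduced costs: (13.0, 2.0)
  x^k = (0.0, 0.0), subgradient = b - a^T x = 9.0
  y^{k+1} = 0.0 + 0.1*9.0 = 0.9
Step 2: y^k = 0.9, reduced costs: (9.4, -2.5)
  x^k = (0.0, 6.0), subgradient = b - a^T x = -21.0
  y^{k+1} = 0.9 + 0.1*-21.0 = -1.2
Dual objective at y_2 = -1.2: reduced costs (17.8, 8.0), box minimizer x = (0.0, 0.0)
g(y_2) = b*y + (c1 - a1*y)*x1 + (c2 - a2*y)*x2 = 9*(-1.2) + 17.8*0.0 + 8.0*0.0 = -10.8 + 0.0 + 0.0 = -10.8


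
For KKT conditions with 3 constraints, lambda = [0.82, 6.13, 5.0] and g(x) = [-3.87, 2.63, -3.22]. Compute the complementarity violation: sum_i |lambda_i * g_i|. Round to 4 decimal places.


KKT complementary slackness check:
lambda_1 * g_1 = 0.82 * -3.87 = -3.1734
lambda_2 * g_2 = 6.13 * 2.63 = 16.1219
lambda_3 * g_3 = 5.0 * -3.22 = -16.1
Total violation = 3.1734 + 16.1219 + 16.1 = 35.3953


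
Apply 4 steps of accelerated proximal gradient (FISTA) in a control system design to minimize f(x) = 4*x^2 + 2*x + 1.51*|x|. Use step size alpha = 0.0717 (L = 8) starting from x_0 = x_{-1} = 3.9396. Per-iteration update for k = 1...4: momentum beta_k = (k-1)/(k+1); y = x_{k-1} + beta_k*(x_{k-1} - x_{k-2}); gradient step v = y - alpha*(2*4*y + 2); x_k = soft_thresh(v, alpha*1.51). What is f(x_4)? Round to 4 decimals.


FISTA on f(x) = 4*x^2 + 2*x + 1.51*|x|
L = 8, alpha = 0.0717
Iteration 1: beta = 0.0, y = 3.9396 + 0.0*(3.9396 - 3.9396) = 3.9396
  grad(y) = 33.5168, v = y - alpha*grad = 1.5364
  prox(v) = soft_thresh(1.5364, 0.1083) = 1.4282
Iteration 2: beta = 0.3333, y = 1.4282 + 0.3333*(1.4282 - 3.9396) = 0.591
  grad(y) = 6.7283, v = y - alpha*grad = 0.1086
  prox(v) = soft_thresh(0.1086, 0.1083) = 0.0004
Iteration 3: beta = 0.5, y = 0.0004 + 0.5*(0.0004 - 1.4282) = -0.7136
  grad(y) = -3.7085, v = y - alpha*grad = -0.4477
  prox(v) = soft_thresh(-0.4477, 0.1083) = -0.3394
Iteration 4: beta = 0.6, y = -0.3394 + 0.6*(-0.3394 - 0.0004) = -0.5432
  grad(y) = -2.346, v = y - alpha*grad = -0.375
  prox(v) = soft_thresh(-0.375, 0.1083) = -0.2668
f(x_4) = 4*(-0.2668)^2 + 2*(-0.2668) + 1.51*|-0.2668| = 0.154
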